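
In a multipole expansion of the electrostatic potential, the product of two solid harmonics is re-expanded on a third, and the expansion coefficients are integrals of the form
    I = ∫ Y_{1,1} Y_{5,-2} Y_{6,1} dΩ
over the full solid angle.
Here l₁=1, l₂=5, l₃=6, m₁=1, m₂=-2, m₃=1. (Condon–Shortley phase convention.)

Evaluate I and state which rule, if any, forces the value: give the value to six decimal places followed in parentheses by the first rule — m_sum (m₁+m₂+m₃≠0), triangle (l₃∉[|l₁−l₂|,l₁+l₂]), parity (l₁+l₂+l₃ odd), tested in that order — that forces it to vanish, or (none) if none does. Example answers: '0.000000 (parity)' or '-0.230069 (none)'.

-0.129207 (none)

Rules hold: Σm=0, L=12 even, 4≤6≤6.
N = 3·11·13 = 429
Δ = 0!·2!·10!/13! = 1/858
Racah Σ t=0..0: t=0:+1/14400 = 1/14400
⇒ 3j(1 5 6; 0 0 0)² = 6/143, sgn +1
Racah Σ t=0..0: t=0:+1/60480 = 1/60480
⇒ 3j(1 5 6; 1 -2 1)² = 5/429, sgn -1
4πI² = N·(3j₀)²·(3jₘ)² = 30/143
I = -1·√(0.20979/4π) = -0.12920749
No selection rule forces the value: the integral is nonzero (none).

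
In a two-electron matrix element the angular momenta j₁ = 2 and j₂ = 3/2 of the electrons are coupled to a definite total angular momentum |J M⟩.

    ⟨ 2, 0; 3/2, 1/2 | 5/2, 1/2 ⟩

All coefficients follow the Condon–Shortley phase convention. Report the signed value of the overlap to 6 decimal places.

triangle: 1!*3!*2!/7! = 12/5040
(j±m)!: 2!*2!*2!*1!*3!*2! = 96
prefactor² = (2J+1)*Δ*N² = 48/35
  k=0: +1/(0!*1!*2!*2!*1!*0!) = 1/4
  k=1: −1/(1!*0!*1!*1!*2!*1!) = -1/2
Σ = -1/4  ⇒  CG² = 48/35*(-1/4)² = 3/35
CG = −√(3/35) = -0.292770

−√(3/35) = -0.292770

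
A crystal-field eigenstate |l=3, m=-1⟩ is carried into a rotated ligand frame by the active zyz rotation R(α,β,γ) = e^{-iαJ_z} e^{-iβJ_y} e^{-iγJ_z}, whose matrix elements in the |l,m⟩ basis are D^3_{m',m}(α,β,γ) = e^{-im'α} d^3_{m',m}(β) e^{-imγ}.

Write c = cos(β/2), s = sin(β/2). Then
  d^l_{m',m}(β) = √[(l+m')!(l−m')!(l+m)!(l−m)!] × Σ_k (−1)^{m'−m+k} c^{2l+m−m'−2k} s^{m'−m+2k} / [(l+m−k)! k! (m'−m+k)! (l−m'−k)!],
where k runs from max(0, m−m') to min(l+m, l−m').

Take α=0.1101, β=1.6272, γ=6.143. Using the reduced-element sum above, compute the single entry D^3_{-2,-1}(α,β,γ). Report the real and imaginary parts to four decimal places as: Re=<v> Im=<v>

D^3_{-2,-1}(0.1101,1.6272,6.1430) = e^{-i·-2·0.1101}·d^3_{-2,-1}(1.6272)·e^{-i·-1·6.1430}. Compute d first:
Half-angle: c=0.686887, s=0.726765. N=√(1·120·2·24)=75.894664
k: max(0,(-1)−(-2))=1 … min(3+(-1),3−(-2))=2
  k=1: (−1)^0·75.8947/(24)·0.6869^5·0.7268^1 = +0.351414
  k=2: (−1)^1·75.8947/(12)·0.6869^3·0.7268^3 = -0.786804
d^3_{-2,-1}(1.6272) = +0.351414 -0.786804 = -0.435390
Attach z-rotation phases: D = e^{-i(-2)(0.1101)}·(-0.435390)·e^{-i(-1)(6.1430)} = -0.433997-0.034800i

Re=-0.4340 Im=-0.0348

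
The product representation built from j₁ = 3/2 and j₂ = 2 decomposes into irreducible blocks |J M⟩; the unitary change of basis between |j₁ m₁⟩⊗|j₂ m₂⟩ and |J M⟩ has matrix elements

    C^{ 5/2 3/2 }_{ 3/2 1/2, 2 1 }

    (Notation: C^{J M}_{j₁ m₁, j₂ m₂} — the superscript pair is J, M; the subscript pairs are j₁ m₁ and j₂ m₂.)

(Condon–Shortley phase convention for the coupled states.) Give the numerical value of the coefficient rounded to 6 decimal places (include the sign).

j₁+j₂−J=1  J+j₁−j₂=2  J−j₁+j₂=3  j₁+j₂+J+1=7
(j₁±m₁, j₂±m₂, J±M) = (2,1,3,1,4,1)
P² = 144/35
sum k=0..1:
  [0] +1/6 = 1/6
  [1] −1/4 = -1/4
S = -1/12
C² = P²·S² = 1/35 ; C = -0.169031

-0.169031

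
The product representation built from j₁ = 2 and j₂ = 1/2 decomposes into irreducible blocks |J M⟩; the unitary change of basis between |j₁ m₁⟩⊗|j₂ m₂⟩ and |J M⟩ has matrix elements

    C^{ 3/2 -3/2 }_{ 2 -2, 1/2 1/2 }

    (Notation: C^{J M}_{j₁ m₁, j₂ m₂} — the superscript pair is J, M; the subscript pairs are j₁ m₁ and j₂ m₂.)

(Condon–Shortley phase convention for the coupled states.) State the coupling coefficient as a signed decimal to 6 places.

j₁+j₂−J=1  J+j₁−j₂=3  J−j₁+j₂=0  j₁+j₂+J+1=5
(j₁±m₁, j₂±m₂, J±M) = (0,4,1,0,0,3)
P² = 144/5
sum k=1..1:
  [1] −1/6 = -1/6
S = -1/6
C² = P²·S² = 4/5 ; C = -0.894427

-0.894427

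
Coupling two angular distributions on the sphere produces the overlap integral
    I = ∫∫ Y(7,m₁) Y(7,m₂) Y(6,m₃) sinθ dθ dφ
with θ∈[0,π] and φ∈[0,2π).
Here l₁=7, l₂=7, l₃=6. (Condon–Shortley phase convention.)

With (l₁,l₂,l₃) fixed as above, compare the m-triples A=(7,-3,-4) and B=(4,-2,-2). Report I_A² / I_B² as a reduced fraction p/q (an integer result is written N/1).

Same 7,7,6: normalisation and zero-m 3j drop out of the ratio.
A: Δ: 8! 6! 6! / 21! → 1/2444321880; sum: t=0:+1/1393459200 = 1/1393459200; 3j²(7 7 6; 7 -3 -4) = Δ·Π!·Σ² = 15/1292  (sign +1)
B: Δ: 8! 6! 6! / 21! → 1/2444321880; sum: t=0:+1/174182400 t=1:−1/11612160 t=2:+1/6220800 t=3:−1/24883200 = 1/24883200; 3j²(7 7 6; 4 -2 -2) = Δ·Π!·Σ² = 28/4199  (sign +1)
I_A²/I_B² = (15/1292)/(28/4199) = 195/112

195/112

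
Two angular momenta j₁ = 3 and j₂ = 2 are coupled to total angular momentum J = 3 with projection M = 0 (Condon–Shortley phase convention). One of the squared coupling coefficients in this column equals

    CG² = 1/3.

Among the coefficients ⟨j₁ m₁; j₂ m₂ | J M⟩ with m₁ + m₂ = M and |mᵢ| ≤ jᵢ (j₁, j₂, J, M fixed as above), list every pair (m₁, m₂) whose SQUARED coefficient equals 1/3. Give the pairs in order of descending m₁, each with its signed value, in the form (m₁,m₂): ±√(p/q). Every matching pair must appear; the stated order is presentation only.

Admissible pairs with m₁+m₂ = M = 0: (-2,2), (-1,1), (0,0), (1,-1), (2,-2)
  (m₁,m₂)=(2,-2): CG² = 1/3, CG = +√(1/3)   ← matches the target
  (m₁,m₂)=(1,-1): CG² = 1/30, CG = +√(1/30)
  (m₁,m₂)=(0,0): CG² = 4/15, CG = −√(4/15)
  (m₁,m₂)=(-1,1): CG² = 1/30, CG = +√(1/30)
  (m₁,m₂)=(-2,2): CG² = 1/3, CG = +√(1/3)   ← matches the target
Pairs with CG² = 1/3: (2,-2): +√(1/3); (-2,2): +√(1/3)

(2,-2): +√(1/3); (-2,2): +√(1/3)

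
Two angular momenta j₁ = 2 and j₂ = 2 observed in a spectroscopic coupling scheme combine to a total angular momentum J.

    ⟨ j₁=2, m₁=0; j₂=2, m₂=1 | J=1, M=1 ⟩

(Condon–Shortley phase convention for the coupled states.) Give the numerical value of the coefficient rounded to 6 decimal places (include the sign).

triangle: 3!×1!×1!/6! = 6/720
(j±m)!: 2!×2!×3!×1!×2!×0! = 48
prefactor² = (2J+1)×Δ×N² = 6/5
  k=2: +1/(2!×1!×0!×1!×1!×0!) = 1/2
Σ = 1/2  ⇒  CG² = 6/5×(1/2)² = 3/10
CG = +√(3/10) = +0.547723

+0.547723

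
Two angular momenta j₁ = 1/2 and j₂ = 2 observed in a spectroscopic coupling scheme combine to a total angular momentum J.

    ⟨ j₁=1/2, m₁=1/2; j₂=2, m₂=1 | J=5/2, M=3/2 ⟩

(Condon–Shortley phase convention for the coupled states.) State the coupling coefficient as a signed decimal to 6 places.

√[6·0!1!4!/6! · 1!0!3!1!4!1!] = √(144/5)
  +(−1)^0/∏(0,0,0,3,1,1)! = 1/6  (running 1/6)
⟨..|..⟩ = √(144/5)·(1/6) = +0.894427

+0.894427  (= +√(4/5))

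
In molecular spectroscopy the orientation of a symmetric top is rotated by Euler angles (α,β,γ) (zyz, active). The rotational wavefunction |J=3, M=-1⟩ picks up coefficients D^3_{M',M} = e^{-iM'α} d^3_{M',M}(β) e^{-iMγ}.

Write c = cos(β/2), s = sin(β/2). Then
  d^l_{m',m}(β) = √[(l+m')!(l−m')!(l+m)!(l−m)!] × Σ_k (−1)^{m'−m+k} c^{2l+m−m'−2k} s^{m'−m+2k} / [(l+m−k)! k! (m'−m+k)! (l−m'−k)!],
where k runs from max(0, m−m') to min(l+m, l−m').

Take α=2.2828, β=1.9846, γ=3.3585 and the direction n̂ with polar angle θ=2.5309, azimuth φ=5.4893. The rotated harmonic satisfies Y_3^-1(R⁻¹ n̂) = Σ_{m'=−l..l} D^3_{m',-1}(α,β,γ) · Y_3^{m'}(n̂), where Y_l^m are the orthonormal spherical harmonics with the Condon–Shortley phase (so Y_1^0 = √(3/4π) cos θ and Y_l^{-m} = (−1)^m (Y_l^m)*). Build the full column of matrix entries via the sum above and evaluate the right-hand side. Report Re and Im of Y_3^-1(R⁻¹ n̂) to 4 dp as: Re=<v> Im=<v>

Need the full column D^3_{m',-1} for m'=−3..3 at α=2.2828, β=1.9846, γ=3.3585.
cos(β/2)=0.546766, sin(β/2)=0.837286
d^3_{-3,-1}: single k=2 term ⇒ +0.242660;  D = -0.172148-0.171023i
d^3_{-2,-1}: k∈[1..2] ⇒ +0.129384 -0.606813 = -0.477429;  D = +0.033449-0.476256i
d^3_{-1,-1}: k∈[0..2] ⇒ +0.026718 -0.501236 +0.881553 = +0.407035;  D = +0.326022-0.243695i
d^3_{0,-1}: k∈[0..2] ⇒ -0.141733 +0.997095 -0.779400 = +0.075962;  D = -0.074182-0.016348i
d^3_{1,-1}: k∈[0..2] ⇒ +0.375927 -1.175404 +0.344542 = -0.454935;  D = -0.216147-0.400308i
d^3_{2,-1}: k∈[0..1] ⇒ -0.606813 +0.711491 = +0.104679;  D = +0.037238-0.097832i
d^3_{3,-1}: single k=0 term ⇒ +0.569040;  D = -0.534870+0.194217i
Y_3^{m'}(θ=2.5309,φ=5.4893) and Σ D·Y over m':
  (-0.1721-0.1710i)·(-0.0570+0.0542i)  (+0.0334-0.4763i)·(+0.0047-0.2753i)  (+0.3260-0.2437i)·(+0.3061+0.3113i)  (-0.0742-0.0163i)·(-0.1088+0.0000i)  (-0.2161-0.4003i)·(-0.3061+0.3113i)  (+0.0372-0.0978i)·(+0.0047+0.2753i)  (-0.5349+0.1942i)·(+0.0570+0.0542i)
Y_3^-1(R⁻¹ n̂) = +0.248736+0.064795i

Re=0.2487 Im=0.0648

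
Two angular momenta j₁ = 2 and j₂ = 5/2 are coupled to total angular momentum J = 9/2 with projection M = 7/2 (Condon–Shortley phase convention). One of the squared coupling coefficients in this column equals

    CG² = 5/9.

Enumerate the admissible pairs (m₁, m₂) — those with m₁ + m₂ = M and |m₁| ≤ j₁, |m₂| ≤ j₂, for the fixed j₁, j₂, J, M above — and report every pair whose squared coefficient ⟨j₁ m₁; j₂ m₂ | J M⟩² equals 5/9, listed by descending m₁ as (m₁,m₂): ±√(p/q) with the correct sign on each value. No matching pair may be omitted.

(2,3/2): +√(5/9)

Admissible pairs with m₁+m₂ = M = 7/2: (1,5/2), (2,3/2)
  (m₁,m₂)=(2,3/2): CG² = 5/9, CG = +√(5/9)   ← matches the target
  (m₁,m₂)=(1,5/2): CG² = 4/9, CG = +√(4/9)
Pairs with CG² = 5/9: (2,3/2): +√(5/9)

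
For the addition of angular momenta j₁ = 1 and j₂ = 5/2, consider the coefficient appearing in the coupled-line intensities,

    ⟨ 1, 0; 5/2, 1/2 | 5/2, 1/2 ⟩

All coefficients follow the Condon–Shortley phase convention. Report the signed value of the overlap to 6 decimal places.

√[6·1!1!4!/7! · 1!1!3!2!3!2!] = √(144/35)
  +(−1)^0/∏(0,1,1,3,0,1)! = 1/6  (running 1/6)
  +(−1)^1/∏(1,0,0,2,1,2)! = -1/4  (running -1/12)
⟨..|..⟩ = √(144/35)·(-1/12) = -0.169031

−√(1/35) = -0.169031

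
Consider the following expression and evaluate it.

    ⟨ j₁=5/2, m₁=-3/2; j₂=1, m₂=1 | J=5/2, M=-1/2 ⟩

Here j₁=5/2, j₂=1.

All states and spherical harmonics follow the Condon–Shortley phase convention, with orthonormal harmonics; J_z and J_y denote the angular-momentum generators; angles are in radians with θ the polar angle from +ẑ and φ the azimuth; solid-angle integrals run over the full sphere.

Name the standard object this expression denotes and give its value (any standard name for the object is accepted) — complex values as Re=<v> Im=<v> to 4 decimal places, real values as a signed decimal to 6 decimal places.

Clebsch–Gordan coefficient, −√(16/35) ≈ -0.676123

This is a Clebsch–Gordan (vector-coupling) coefficient.
√[6·1!4!1!/7! · 1!4!2!0!2!3!] = √(576/35)
  +(−1)^1/∏(1,0,3,1,1,0)! = -1/6  (running -1/6)
⟨..|..⟩ = √(576/35)·(-1/6) = -0.676123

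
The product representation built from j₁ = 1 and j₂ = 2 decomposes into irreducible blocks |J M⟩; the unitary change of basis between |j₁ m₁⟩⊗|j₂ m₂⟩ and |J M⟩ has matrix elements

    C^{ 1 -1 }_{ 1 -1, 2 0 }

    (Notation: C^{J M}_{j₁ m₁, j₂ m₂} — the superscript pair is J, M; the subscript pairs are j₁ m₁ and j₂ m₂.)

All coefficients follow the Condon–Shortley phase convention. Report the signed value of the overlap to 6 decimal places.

+√(1/10) = +0.316228

triangle: 2!×0!×2!/5! = 4/120
(j±m)!: 0!×2!×2!×2!×0!×2! = 16
prefactor² = (2J+1)×Δ×N² = 8/5
  k=2: +1/(2!×0!×0!×0!×0!×2!) = 1/4
Σ = 1/4  ⇒  CG² = 8/5×(1/4)² = 1/10
CG = +√(1/10) = +0.316228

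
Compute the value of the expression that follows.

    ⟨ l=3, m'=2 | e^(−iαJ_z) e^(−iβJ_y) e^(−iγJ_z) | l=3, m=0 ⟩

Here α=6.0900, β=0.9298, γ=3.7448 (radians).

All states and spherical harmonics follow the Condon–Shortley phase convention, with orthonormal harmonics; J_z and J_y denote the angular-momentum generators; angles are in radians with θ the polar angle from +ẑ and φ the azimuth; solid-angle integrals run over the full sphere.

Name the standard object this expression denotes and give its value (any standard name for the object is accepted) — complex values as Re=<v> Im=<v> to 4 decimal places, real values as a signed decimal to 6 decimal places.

Wigner D-matrix element, Re=0.4872 Im=0.1982

This is a Wigner D-matrix element — the rotation-matrix element ⟨l m'| R(α,β,γ) |l m⟩ in the angular-momentum basis.
First d^3_{2,0}(β=0.9298), then the phase factors e^{-i(2)α} and e^{-i(0)γ}:
With c≡cos(β/2)=0.893866 and s≡sin(β/2)=0.448333, N=[120·1·6·6]^{1/2}=65.726707
k∈{0,1} keeps every argument non-negative
  k=0: (−1)^2·65.7267/(12)·0.8939^4·0.4483^2 = +0.702835
  k=1: (−1)^3·65.7267/(12)·0.8939^2·0.4483^4 = -0.176811
d^3_{2,0}(0.9298) = +0.702835 -0.176811 = +0.526023
Phases: e^{-i·(2)·6.0900}=+0.926283+0.376829i, e^{-i·(0)·3.7448}=+1.000000+0.000000i ⇒ D=+0.487246+0.198221i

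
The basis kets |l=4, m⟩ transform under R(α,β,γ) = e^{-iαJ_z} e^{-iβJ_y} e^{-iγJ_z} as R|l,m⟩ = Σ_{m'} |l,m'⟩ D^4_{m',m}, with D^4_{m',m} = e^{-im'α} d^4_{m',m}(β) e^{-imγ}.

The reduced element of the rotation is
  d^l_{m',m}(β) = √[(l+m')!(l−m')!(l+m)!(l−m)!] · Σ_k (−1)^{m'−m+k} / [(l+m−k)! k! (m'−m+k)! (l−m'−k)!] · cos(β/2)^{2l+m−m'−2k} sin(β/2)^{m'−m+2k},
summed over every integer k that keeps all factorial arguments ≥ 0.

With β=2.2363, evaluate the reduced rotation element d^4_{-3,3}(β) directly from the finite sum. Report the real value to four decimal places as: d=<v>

d=0.2804

d^4_{-3,3}(β=2.2363) via the finite sum:
With c≡cos(β/2)=0.437347 and s≡sin(β/2)=0.899293, N=[1·5040·5040·1]^{1/2}=5040.000000
k∈{6,7} keeps every argument non-negative
  k=6: (−1)^0·5040.0000/(720)·0.4373^2·0.8993^6 = +0.708202
  k=7: (−1)^1·5040.0000/(5040)·0.4373^0·0.8993^8 = -0.427769
d^4_{-3,3}(2.2363) = +0.708202 -0.427769 = +0.280433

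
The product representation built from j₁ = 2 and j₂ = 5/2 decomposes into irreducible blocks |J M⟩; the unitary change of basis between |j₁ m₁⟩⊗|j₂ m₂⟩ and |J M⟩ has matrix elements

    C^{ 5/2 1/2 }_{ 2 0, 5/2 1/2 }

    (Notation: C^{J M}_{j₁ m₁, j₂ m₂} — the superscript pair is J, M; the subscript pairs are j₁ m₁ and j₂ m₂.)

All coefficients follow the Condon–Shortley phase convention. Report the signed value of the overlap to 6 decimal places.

j₁+j₂−J=2  J+j₁−j₂=2  J−j₁+j₂=3  j₁+j₂+J+1=8
(j₁±m₁, j₂±m₂, J±M) = (2,2,3,2,3,2)
P² = 72/35
sum k=0..2:
  [0] +1/24 = 1/24
  [1] −1/2 = -1/2
  [2] +1/8 = 1/8
S = -1/3
C² = P²·S² = 8/35 ; C = -0.478091

-0.478091  (= −√(8/35))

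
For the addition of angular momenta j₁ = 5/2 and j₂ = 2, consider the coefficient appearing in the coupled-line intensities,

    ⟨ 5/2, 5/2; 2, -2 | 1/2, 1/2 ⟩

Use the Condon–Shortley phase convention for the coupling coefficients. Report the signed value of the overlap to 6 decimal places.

√[2·4!1!0!/6! · 5!0!0!4!1!0!] = √(192)
  +(−1)^0/∏(0,4,0,0,1,0)! = 1/24  (running 1/24)
⟨..|..⟩ = √(192)·(1/24) = +0.577350

+0.577350  (= +√(1/3))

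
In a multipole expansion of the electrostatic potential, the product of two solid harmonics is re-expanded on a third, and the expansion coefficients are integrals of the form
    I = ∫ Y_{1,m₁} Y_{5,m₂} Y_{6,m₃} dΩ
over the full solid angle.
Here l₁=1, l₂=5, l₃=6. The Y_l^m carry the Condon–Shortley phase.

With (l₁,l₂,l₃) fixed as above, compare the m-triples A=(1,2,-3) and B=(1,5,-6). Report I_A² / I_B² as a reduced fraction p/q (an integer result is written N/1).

Same 1,5,6: normalisation and zero-m 3j drop out of the ratio.
A: Δ: 0! 2! 10! / 13! → 1/858; sum: t=0:+1/60480 = 1/60480; 3j²(1 5 6; 1 2 -3) = Δ·Π!·Σ² = 6/143  (sign -1)
B: Δ: 0! 2! 10! / 13! → 1/858; sum: t=0:+1/7257600 = 1/7257600; 3j²(1 5 6; 1 5 -6) = Δ·Π!·Σ² = 1/13  (sign +1)
I_A²/I_B² = (6/143)/(1/13) = 6/11

6/11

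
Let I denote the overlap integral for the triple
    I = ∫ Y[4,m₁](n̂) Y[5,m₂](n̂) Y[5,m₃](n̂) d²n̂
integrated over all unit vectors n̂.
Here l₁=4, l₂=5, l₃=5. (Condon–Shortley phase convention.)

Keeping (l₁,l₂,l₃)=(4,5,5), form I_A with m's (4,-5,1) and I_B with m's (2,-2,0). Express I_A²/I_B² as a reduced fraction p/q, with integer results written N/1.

l's match ⇒ only the (l;m) 3-j factors differ between A and B.
A: triangle coeff Δ(4,5,5) = 1/3153150; Σ_t [0,0]: t=0:+1/414720 = 1/414720; (3j)²=2/429 [(4 5 5; 4 -5 1)], sign=+1
B: triangle coeff Δ(4,5,5) = 1/3153150; Σ_t [0,2]: t=0:+1/3456 t=1:−1/1728 t=2:+1/11520 = -7/34560; (3j)²=7/858 [(4 5 5; 2 -2 0)], sign=+1
I_A²/I_B² = (2/429)/(7/858) = 4/7

4/7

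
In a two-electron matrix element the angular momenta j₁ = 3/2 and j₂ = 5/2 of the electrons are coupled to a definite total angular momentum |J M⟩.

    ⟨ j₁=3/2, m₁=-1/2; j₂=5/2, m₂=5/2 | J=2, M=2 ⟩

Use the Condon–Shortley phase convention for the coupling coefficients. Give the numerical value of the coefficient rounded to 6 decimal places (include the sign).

triangle: 2!×1!×3!/7! = 12/5040
(j±m)!: 1!×2!×5!×0!×4!×0! = 5760
prefactor² = (2J+1)×Δ×N² = 480/7
  k=2: +1/(2!×0!×0!×3!×1!×0!) = 1/12
Σ = 1/12  ⇒  CG² = 480/7×(1/12)² = 10/21
CG = +√(10/21) = +0.690066

+0.690066  (= +√(10/21))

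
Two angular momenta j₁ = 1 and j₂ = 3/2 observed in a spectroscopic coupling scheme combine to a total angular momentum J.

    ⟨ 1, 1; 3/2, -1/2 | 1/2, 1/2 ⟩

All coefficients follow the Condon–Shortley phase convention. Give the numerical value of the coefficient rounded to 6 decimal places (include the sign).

j₁+j₂−J=2  J+j₁−j₂=0  J−j₁+j₂=1  j₁+j₂+J+1=4
(j₁±m₁, j₂±m₂, J±M) = (2,0,1,2,1,0)
P² = 2/3
sum k=0..0:
  [0] +1/2 = 1/2
S = 1/2
C² = P²·S² = 1/6 ; C = +0.408248

+0.408248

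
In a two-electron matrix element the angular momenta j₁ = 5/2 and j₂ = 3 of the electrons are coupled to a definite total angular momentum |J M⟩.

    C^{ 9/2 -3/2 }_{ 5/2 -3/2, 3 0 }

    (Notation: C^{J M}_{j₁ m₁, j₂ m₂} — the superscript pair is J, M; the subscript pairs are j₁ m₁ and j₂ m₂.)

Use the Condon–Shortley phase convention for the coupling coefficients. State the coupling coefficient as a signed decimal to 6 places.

j₁+j₂−J=1  J+j₁−j₂=4  J−j₁+j₂=5  j₁+j₂+J+1=11
(j₁±m₁, j₂±m₂, J±M) = (1,4,3,3,3,6)
P² = 207360/77
sum k=0..1:
  [0] +1/288 = 1/288
  [1] −1/72 = -1/72
S = -1/96
C² = P²·S² = 45/154 ; C = -0.540562

-0.540562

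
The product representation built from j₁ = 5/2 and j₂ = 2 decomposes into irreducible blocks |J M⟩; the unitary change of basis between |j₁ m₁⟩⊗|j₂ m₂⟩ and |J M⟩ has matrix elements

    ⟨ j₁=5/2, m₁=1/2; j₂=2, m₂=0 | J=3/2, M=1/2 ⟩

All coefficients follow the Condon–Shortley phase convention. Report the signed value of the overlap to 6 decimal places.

√[4·3!2!1!/7! · 3!2!2!2!2!1!] = √(32/35)
  +(−1)^1/∏(1,2,1,1,1,0)! = -1/2  (running -1/2)
  +(−1)^2/∏(2,1,0,0,2,1)! = 1/4  (running -1/4)
⟨..|..⟩ = √(32/35)·(-1/4) = -0.239046

-0.239046  (= −√(2/35))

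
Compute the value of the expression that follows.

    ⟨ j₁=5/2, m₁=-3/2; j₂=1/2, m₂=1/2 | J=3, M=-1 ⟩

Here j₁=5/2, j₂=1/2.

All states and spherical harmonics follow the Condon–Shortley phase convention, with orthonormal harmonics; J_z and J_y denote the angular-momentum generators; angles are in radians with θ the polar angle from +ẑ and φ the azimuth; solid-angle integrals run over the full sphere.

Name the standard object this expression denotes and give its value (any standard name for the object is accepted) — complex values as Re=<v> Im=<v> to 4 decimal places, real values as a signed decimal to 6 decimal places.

This is a Clebsch–Gordan (vector-coupling) coefficient.
j₁+j₂−J=0  J+j₁−j₂=5  J−j₁+j₂=1  j₁+j₂+J+1=7
(j₁±m₁, j₂±m₂, J±M) = (1,4,1,0,2,4)
P² = 192
sum k=0..0:
  [0] +1/24 = 1/24
S = 1/24
C² = P²·S² = 1/3 ; C = +0.577350

Clebsch–Gordan coefficient, +√(1/3) ≈ +0.577350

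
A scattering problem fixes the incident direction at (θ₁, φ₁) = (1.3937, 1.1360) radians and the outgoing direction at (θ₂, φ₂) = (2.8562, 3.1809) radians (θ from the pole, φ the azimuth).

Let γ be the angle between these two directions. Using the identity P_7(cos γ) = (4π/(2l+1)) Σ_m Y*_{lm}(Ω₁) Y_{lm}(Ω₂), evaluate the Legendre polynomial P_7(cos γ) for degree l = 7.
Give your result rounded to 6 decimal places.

Addition theorem: P_7(cos γ) = (4π/15) Σ_m Y*_{lm}(Ω₁) Y_{lm}(Ω₂), m = −7…7:
  [-7]  conj(Y_{7,-7})(Ω₁) = -0.04382 + 0.44565j ; Y_{7,-7}(Ω₂) = -0.00007 + 0.00002j ; Δ = -0.00001 - 0.00003j
  [-6]  conj(Y_{7,-6})(Ω₁) = 0.25830 + 0.15232j ; Y_{7,-6}(Ω₂) = -0.00087 + 0.00021j ; Δ = -0.00026 - 0.00008j
  [-5]  conj(Y_{7,-5})(Ω₁) = -0.16659 + 0.11475j ; Y_{7,-5}(Ω₂) = -0.00698 + 0.00139j ; Δ = 0.00100 - 0.00103j
  [-4]  conj(Y_{7,-4})(Ω₁) = 0.05282 + 0.31072j ; Y_{7,-4}(Ω₂) = -0.03919 + 0.00621j ; Δ = -0.00400 - 0.01185j
  [-3]  conj(Y_{7,-3})(Ω₁) = -0.11089 - 0.03026j ; Y_{7,-3}(Ω₂) = -0.15558 + 0.01843j ; Δ = 0.01781 + 0.00266j
  [-2]  conj(Y_{7,-2})(Ω₁) = -0.20201 + 0.23924j ; Y_{7,-2}(Ω₂) = -0.41459 + 0.03266j ; Δ = 0.07593 - 0.10578j
  [-1]  conj(Y_{7,-1})(Ω₁) = -0.03374 - 0.07265j ; Y_{7,-1}(Ω₂) = -0.62030 + 0.02440j ; Δ = 0.02270 + 0.04424j
  [+0]  conj(Y_{7,0})(Ω₁) = -0.31131 + 0.00000j ; Y_{7,0}(Ω₂) = -0.15710 + 0.00000j ; Δ = 0.04891 + 0.00000j
  [+1]  conj(Y_{7,1})(Ω₁) = 0.03374 - 0.07265j ; Y_{7,1}(Ω₂) = 0.62030 + 0.02440j ; Δ = 0.02270 - 0.04424j
  [+2]  conj(Y_{7,2})(Ω₁) = -0.20201 - 0.23924j ; Y_{7,2}(Ω₂) = -0.41459 - 0.03266j ; Δ = 0.07593 + 0.10578j
  [+3]  conj(Y_{7,3})(Ω₁) = 0.11089 - 0.03026j ; Y_{7,3}(Ω₂) = 0.15558 + 0.01843j ; Δ = 0.01781 - 0.00266j
  [+4]  conj(Y_{7,4})(Ω₁) = 0.05282 - 0.31072j ; Y_{7,4}(Ω₂) = -0.03919 - 0.00621j ; Δ = -0.00400 + 0.01185j
  [+5]  conj(Y_{7,5})(Ω₁) = 0.16659 + 0.11475j ; Y_{7,5}(Ω₂) = 0.00698 + 0.00139j ; Δ = 0.00100 + 0.00103j
  [+6]  conj(Y_{7,6})(Ω₁) = 0.25830 - 0.15232j ; Y_{7,6}(Ω₂) = -0.00087 - 0.00021j ; Δ = -0.00026 + 0.00008j
  [+7]  conj(Y_{7,7})(Ω₁) = 0.04382 + 0.44565j ; Y_{7,7}(Ω₂) = 0.00007 + 0.00002j ; Δ = -0.00001 + 0.00003j
Accumulated sum 0.27529 - 0.00000j; after 4π/(2l+1) scaling, 0.23062 - 0.00000j ⇒ P_7 = 0.230623

0.230623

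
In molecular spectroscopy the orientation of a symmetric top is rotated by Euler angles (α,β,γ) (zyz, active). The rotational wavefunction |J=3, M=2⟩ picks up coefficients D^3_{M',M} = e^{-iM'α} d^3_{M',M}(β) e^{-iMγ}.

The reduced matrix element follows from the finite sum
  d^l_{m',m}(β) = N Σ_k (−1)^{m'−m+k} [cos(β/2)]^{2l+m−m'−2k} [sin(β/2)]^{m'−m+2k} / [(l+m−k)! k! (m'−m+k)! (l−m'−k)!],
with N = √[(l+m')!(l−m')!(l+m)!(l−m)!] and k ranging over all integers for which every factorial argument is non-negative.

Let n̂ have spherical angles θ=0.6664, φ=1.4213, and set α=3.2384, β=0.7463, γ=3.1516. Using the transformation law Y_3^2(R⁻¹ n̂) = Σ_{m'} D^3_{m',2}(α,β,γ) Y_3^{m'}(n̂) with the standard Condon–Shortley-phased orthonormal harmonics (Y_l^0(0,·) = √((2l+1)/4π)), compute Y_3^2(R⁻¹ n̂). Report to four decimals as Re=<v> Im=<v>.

Re=0.0346 Im=0.3743

Need the full column D^3_{m',2} for m'=−3..3 at α=3.2384, β=0.7463, γ=3.1516.
cos(β/2)=0.931184, sin(β/2)=0.364550
d^3_{-3,2}: single k=5 term ⇒ +0.014686;  D = -0.014152-0.003923i
d^3_{-2,2}: k∈[4..5] ⇒ +0.076572 -0.002347 = +0.074225;  D = +0.073109+0.012821i
d^3_{-1,2}: k∈[3..4] ⇒ +0.247405 -0.018959 = +0.228446;  D = -0.227773-0.017526i
d^3_{0,2}: k∈[2..3] ⇒ +0.547290 -0.083881 = +0.463409;  D = +0.463316-0.009274i
d^3_{1,2}: k∈[1..2] ⇒ +0.807113 -0.247405 = +0.559708;  D = -0.555893+0.065238i
d^3_{2,2}: k∈[0..1] ⇒ +0.651947 -0.499605 = +0.152342;  D = +0.148879-0.032298i
d^3_{3,2}: single k=0 term ⇒ -0.625187;  D = +0.595303-0.190979i
Y_3^{m'}(θ=0.6664,φ=1.4213) and Σ D·Y over m':
  (-0.0142-0.0039i)·(-0.0427+0.0888i)  (+0.0731+0.0128i)·(-0.2934-0.0904i)  (-0.2278-0.0175i)·(+0.0622-0.4128i)  (+0.4633-0.0093i)·(+0.0262+0.0000i)  (-0.5559+0.0652i)·(-0.0622-0.4128i)  (+0.1489-0.0323i)·(-0.2934+0.0904i)  (+0.5953-0.1910i)·(+0.0427+0.0888i)
Y_3^2(R⁻¹ n̂) = +0.034553+0.374256i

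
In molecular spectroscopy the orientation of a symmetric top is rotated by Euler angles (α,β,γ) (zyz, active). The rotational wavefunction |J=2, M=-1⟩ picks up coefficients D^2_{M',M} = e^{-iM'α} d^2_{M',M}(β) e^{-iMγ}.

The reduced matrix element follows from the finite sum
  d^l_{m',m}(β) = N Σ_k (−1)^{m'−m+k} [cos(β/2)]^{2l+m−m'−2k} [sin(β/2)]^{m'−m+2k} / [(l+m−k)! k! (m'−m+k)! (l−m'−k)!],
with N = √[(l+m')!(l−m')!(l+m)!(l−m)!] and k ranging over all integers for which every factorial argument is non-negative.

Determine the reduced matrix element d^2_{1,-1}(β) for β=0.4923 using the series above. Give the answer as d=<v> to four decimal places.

d^2_{1,-1}(β=0.4923) via the finite sum:
With c≡cos(β/2)=0.969858 and s≡sin(β/2)=0.243672, N=[6·1·1·6]^{1/2}=6.000000
k: max(0,(-1)−(1))=0 … min(2+(-1),2−(1))=1
  k=0: (−1)^2·6.0000/(2)·0.9699^2·0.2437^2 = +0.167551
  k=1: (−1)^3·6.0000/(6)·0.9699^0·0.2437^4 = -0.003526
d^2_{1,-1}(0.4923) = +0.167551 -0.003526 = +0.164026

d=0.1640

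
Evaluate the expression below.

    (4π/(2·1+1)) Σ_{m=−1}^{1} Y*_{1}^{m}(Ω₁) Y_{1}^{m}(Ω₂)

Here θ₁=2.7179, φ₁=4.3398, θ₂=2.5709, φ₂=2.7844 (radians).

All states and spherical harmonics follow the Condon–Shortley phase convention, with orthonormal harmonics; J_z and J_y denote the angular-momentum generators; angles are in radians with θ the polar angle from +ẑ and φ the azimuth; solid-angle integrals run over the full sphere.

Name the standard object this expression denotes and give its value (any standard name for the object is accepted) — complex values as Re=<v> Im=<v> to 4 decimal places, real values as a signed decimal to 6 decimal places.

This sum is the spherical-harmonic addition theorem: it equals the Legendre polynomial P_l(cos γ) of the angle γ between the two directions.
Term-by-term m-sum for l=1 (normalisation 4π/3 = 4.188790):
  term(m=-1) = 0.00041 + 0.02651j   from Y*(Ω₁)=-0.05171 - 0.13230j, Y(Ω₂)=-0.17486 - 0.06526j
  term(m=+0) = 0.18314 + 0.00000j   from Y*(Ω₁)=-0.44540 + 0.00000j, Y(Ω₂)=-0.41117 + 0.00000j
  term(m=+1) = 0.00041 - 0.02651j   from Y*(Ω₁)=0.05171 - 0.13230j, Y(Ω₂)=0.17486 - 0.06526j
Σ over m = 0.18395 + 0.00000j; ×(4π/3) → 0.77054 + 0.00000j. Real part: 0.770536

Legendre polynomial (addition theorem), +0.770536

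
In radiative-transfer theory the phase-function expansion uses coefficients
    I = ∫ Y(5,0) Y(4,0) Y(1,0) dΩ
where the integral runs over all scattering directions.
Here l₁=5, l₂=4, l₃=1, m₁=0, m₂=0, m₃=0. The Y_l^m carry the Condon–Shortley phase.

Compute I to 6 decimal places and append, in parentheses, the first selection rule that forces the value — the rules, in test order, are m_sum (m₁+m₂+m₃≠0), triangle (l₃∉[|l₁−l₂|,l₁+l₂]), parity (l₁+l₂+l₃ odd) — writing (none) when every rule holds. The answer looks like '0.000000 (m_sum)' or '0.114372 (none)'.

Rules hold: Σm=0, L=10 even, 1≤1≤9.
N = 11·9·3 = 297
Δ = 8!·2!·0!/11! = 1/495
Racah Σ t=4..4: t=4:+1/576 = 1/576
⇒ 3j(5 4 1; 0 0 0)² = 5/99, sgn -1
(m-triple is (0,0,0) — same symbol as above.)
4πI² = N·(3j₀)²·(3jₘ)² = 25/33
I = +1·√(0.757576/4π) = 0.24553200
No selection rule forces the value: the integral is nonzero (none).

0.245532 (none)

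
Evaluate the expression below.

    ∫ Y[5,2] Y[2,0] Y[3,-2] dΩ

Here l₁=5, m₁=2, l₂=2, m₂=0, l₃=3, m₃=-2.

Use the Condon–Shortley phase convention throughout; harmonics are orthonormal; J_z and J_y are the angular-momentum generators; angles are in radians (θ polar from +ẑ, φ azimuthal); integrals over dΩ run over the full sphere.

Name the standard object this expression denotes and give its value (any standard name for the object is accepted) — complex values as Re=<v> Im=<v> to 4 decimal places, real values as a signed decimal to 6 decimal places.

Gaunt coefficient, +0.190188

This is a Gaunt coefficient — the integral of a triple product of spherical harmonics over the sphere.
m-sum 0 ✓  L=10 even ✓  3≤3≤7 ✓
Π(2lᵢ+1) = 11×5×7 = 385
triangle coeff Δ(5,2,3) = 1/2310
Σ_t [2,2]: t=2:+1/144 = 1/144
(3j)²=10/231 [(5 2 3; 0 0 0)], sign=-1
Σ_t [2,2]: t=2:+1/480 = 1/480
(3j)²=3/110 [(5 2 3; 2 0 -2)], sign=-1
⇒ 4πI² = 5/11
I = (+1)√(5/11/(4π)) = 0.19018827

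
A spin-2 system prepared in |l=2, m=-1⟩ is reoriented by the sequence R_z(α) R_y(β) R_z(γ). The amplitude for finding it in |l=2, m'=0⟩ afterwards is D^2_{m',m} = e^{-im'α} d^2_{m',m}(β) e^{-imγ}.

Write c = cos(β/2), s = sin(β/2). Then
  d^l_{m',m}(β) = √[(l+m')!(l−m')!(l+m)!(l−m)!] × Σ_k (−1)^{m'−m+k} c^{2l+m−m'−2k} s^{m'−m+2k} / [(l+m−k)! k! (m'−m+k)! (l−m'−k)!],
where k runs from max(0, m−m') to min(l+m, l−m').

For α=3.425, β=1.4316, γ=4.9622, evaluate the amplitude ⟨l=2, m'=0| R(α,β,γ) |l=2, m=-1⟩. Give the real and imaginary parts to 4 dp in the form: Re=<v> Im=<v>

Re=-0.0416 Im=0.1631

D^2_{0,-1}(3.4250,1.4316,4.9622) = e^{-i·0·3.4250}·d^2_{0,-1}(1.4316)·e^{-i·-1·4.9622}. Compute d first:
Half-angle: c=0.754569, s=0.656221. N=√(2·2·1·6)=4.898979
k∈{0,1} keeps every argument non-negative
  k=0: (−1)^1·4.8990/(2)·0.7546^3·0.6562^1 = -0.690593
  k=1: (−1)^2·4.8990/(2)·0.7546^1·0.6562^3 = +0.522306
d^2_{0,-1}(1.4316) = -0.690593 +0.522306 = -0.168286
Attach z-rotation phases: D = e^{-i(0)(3.4250)}·(-0.168286)·e^{-i(-1)(4.9622)} = -0.041604+0.163063i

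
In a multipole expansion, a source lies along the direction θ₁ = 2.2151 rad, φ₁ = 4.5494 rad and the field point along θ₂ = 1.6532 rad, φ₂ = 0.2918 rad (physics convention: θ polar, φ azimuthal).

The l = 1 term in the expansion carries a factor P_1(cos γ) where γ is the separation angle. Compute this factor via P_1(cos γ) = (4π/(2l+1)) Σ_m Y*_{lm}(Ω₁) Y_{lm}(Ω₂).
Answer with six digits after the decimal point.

-0.300576

Term-by-term m-sum for l=1 (normalisation 4π/3 = 4.188790):
  [-1]  conj(Y_{1,-1})(Ω₁) = (-0.044823, -0.272568) ; Y_{1,-1}(Ω₂) = (0.329766, -0.099053) ; Δ = (-0.041780, -0.085444)
  [+0]  conj(Y_{1,0})(Ω₁) = (-0.293475, -0.000000) ; Y_{1,0}(Ω₂) = (-0.040217, 0.000000) ; Δ = (0.011803, 0.000000)
  [+1]  conj(Y_{1,1})(Ω₁) = (0.044823, -0.272568) ; Y_{1,1}(Ω₂) = (-0.329766, -0.099053) ; Δ = (-0.041780, 0.085444)
Σ over m = (-0.071757, 0.000000); ×(4π/3) → (-0.300576, 0.000000). Real part: -0.300576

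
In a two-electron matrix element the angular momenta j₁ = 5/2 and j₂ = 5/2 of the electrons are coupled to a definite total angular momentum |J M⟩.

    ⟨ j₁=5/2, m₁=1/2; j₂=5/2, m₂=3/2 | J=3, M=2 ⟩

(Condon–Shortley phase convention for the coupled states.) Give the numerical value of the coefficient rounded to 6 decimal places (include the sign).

j₁+j₂−J=2  J+j₁−j₂=3  J−j₁+j₂=3  j₁+j₂+J+1=9
(j₁±m₁, j₂±m₂, J±M) = (3,2,4,1,5,1)
P² = 48
sum k=1..2:
  [1] −1/12 = -1/12
  [2] +1/24 = 1/24
S = -1/24
C² = P²·S² = 1/12 ; C = -0.288675

−√(1/12) = -0.288675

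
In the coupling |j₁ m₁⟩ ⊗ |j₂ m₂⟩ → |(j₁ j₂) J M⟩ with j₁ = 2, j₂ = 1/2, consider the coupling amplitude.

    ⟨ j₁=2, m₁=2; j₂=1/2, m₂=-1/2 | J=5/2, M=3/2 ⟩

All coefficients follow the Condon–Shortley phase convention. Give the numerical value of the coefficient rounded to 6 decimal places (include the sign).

j₁+j₂−J=0  J+j₁−j₂=4  J−j₁+j₂=1  j₁+j₂+J+1=6
(j₁±m₁, j₂±m₂, J±M) = (4,0,0,1,4,1)
P² = 576/5
sum k=0..0:
  [0] +1/24 = 1/24
S = 1/24
C² = P²·S² = 1/5 ; C = +0.447214

+0.447214  (= +√(1/5))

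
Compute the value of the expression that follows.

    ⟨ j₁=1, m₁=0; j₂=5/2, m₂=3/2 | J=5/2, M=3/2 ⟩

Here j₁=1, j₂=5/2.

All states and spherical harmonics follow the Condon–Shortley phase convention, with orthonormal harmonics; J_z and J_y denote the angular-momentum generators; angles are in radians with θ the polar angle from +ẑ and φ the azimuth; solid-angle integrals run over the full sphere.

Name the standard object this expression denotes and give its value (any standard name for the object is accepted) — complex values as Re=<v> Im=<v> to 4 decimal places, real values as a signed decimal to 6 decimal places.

Clebsch–Gordan coefficient, −√(9/35) ≈ -0.507093

This is a Clebsch–Gordan (vector-coupling) coefficient.
√[6·1!1!4!/7! · 1!1!4!1!4!1!] = √(576/35)
  +(−1)^0/∏(0,1,1,4,0,0)! = 1/24  (running 1/24)
  +(−1)^1/∏(1,0,0,3,1,1)! = -1/6  (running -1/8)
⟨..|..⟩ = √(576/35)·(-1/8) = -0.507093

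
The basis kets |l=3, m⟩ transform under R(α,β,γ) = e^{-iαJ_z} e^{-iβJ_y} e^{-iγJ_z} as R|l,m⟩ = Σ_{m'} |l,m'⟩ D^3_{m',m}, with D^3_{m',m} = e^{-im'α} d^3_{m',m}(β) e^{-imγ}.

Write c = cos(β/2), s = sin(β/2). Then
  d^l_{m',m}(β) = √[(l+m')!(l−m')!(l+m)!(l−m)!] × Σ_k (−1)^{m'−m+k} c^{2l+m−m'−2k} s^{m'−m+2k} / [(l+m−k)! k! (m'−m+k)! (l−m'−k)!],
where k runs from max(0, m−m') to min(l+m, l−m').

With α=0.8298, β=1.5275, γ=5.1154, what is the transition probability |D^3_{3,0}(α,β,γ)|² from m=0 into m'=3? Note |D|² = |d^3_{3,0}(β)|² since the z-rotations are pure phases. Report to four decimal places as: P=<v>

P=0.3107

Split into d^3_{3,0}(β=1.5275) × two z-phases.
With c≡cos(β/2)=0.722247 and s≡sin(β/2)=0.691635, N=[720·1·6·6]^{1/2}=160.996894
The bounds max(0,m−m')=0 and min(l+m,l−m')=0 give 1 term
  k=0: (−1)^3·160.9969/(36)·0.7222^3·0.6916^3 = -0.557447
d^3_{3,0}(1.5275) = -0.557447
|D^3_{3,0}|² = |d^3_{3,0}(β)|² = (-0.557447)² = 0.310747 (the z-rotation phases have unit modulus)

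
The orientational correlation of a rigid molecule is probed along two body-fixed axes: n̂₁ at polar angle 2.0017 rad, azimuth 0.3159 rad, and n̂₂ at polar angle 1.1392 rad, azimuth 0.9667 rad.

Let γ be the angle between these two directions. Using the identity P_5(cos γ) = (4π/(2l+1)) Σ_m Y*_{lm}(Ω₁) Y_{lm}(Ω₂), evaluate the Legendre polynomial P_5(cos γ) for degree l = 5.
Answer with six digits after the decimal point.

Addition theorem: P_5(cos γ) = (4π/11) Σ_m Y*_{lm}(Ω₁) Y_{lm}(Ω₂), m = −5…5:
  m=-5: Y*=-0.00250 + 0.28738j  Y=0.03467 + 0.28483j  product -0.08194 + 0.00925j
  m=-4: Y*=-0.12634 - 0.39824j  Y=-0.31274 + 0.27719j  product 0.14990 + 0.08953j
  m=-3: Y*=0.08634 + 0.12015j  Y=-0.14472 - 0.03564j  product -0.00821 - 0.02047j
  m=-2: Y*=0.22476 + 0.16449j  Y=0.09855 + 0.25977j  product -0.02058 + 0.07460j
  m=-1: Y*=-0.22220 - 0.07263j  Y=-0.13332 + 0.19317j  product 0.04365 - 0.03324j
  m=+0: Y*=-0.22983 + 0.00000j  Y=0.22895 + 0.00000j  product -0.05262 + 0.00000j
  m=+1: Y*=0.22220 - 0.07263j  Y=0.13332 + 0.19317j  product 0.04365 + 0.03324j
  m=+2: Y*=0.22476 - 0.16449j  Y=0.09855 - 0.25977j  product -0.02058 - 0.07460j
  m=+3: Y*=-0.08634 + 0.12015j  Y=0.14472 - 0.03564j  product -0.00821 + 0.02047j
  m=+4: Y*=-0.12634 + 0.39824j  Y=-0.31274 - 0.27719j  product 0.14990 - 0.08953j
  m=+5: Y*=0.00250 + 0.28738j  Y=-0.03467 + 0.28483j  product -0.08194 - 0.00925j
Total Σ_m = 0.11301 + 0.00000j. Multiply by 1.142397: 0.12910 + 0.00000j. P_5(cos γ) = 0.129101

0.129101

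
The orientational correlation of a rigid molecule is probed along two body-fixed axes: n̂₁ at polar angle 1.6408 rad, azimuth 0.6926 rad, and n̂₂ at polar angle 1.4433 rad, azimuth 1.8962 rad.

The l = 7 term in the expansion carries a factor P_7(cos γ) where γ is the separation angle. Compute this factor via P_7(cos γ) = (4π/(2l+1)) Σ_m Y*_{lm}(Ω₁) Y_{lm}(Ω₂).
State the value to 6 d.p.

Term-by-term m-sum for l=7 (normalisation 4π/15 = 0.837758):
  term(m=-7) = -0.12552 - 0.19530j   from Y*(Ω₁)=0.06655 - 0.48700j, Y(Ω₂)=0.35910 - 0.30680j
  term(m=-6) = -0.01727 + 0.02356j   from Y*(Ω₁)=0.06815 + 0.10948j, Y(Ω₂)=0.08437 + 0.21025j
  term(m=-5) = 0.09113 + 0.02475j   from Y*(Ω₁)=0.32202 + 0.10722j, Y(Ω₂)=0.27780 - 0.01563j
  term(m=-4) = -0.00383 - 0.03741j   from Y*(Ω₁)=-0.13909 + 0.05414j, Y(Ω₂)=-0.06701 + 0.24290j
  term(m=-3) = -0.05585 + 0.02832j   from Y*(Ω₁)=-0.14294 + 0.25735j, Y(Ω₂)=0.17621 + 0.11916j
  term(m=-2) = 0.03034 + 0.02740j   from Y*(Ω₁)=-0.02907 - 0.15482j, Y(Ω₂)=-0.20646 + 0.15722j
  term(m=-1) = 0.01857 - 0.04828j   from Y*(Ω₁)=-0.21337 - 0.17704j, Y(Ω₂)=0.05965 + 0.17679j
  term(m=+0) = -0.04177 + 0.00000j   from Y*(Ω₁)=0.15989 + 0.00000j, Y(Ω₂)=-0.26122 + 0.00000j
  term(m=+1) = 0.01857 + 0.04828j   from Y*(Ω₁)=0.21337 - 0.17704j, Y(Ω₂)=-0.05965 + 0.17679j
  term(m=+2) = 0.03034 - 0.02740j   from Y*(Ω₁)=-0.02907 + 0.15482j, Y(Ω₂)=-0.20646 - 0.15722j
  term(m=+3) = -0.05585 - 0.02832j   from Y*(Ω₁)=0.14294 + 0.25735j, Y(Ω₂)=-0.17621 + 0.11916j
  term(m=+4) = -0.00383 + 0.03741j   from Y*(Ω₁)=-0.13909 - 0.05414j, Y(Ω₂)=-0.06701 - 0.24290j
  term(m=+5) = 0.09113 - 0.02475j   from Y*(Ω₁)=-0.32202 + 0.10722j, Y(Ω₂)=-0.27780 - 0.01563j
  term(m=+6) = -0.01727 - 0.02356j   from Y*(Ω₁)=0.06815 - 0.10948j, Y(Ω₂)=0.08437 - 0.21025j
  term(m=+7) = -0.12552 + 0.19530j   from Y*(Ω₁)=-0.06655 - 0.48700j, Y(Ω₂)=-0.35910 - 0.30680j
Total Σ_m = -0.16660 + 0.00000j. Multiply by 0.837758: -0.13957 + 0.00000j. P_7(cos γ) = -0.139574

-0.139574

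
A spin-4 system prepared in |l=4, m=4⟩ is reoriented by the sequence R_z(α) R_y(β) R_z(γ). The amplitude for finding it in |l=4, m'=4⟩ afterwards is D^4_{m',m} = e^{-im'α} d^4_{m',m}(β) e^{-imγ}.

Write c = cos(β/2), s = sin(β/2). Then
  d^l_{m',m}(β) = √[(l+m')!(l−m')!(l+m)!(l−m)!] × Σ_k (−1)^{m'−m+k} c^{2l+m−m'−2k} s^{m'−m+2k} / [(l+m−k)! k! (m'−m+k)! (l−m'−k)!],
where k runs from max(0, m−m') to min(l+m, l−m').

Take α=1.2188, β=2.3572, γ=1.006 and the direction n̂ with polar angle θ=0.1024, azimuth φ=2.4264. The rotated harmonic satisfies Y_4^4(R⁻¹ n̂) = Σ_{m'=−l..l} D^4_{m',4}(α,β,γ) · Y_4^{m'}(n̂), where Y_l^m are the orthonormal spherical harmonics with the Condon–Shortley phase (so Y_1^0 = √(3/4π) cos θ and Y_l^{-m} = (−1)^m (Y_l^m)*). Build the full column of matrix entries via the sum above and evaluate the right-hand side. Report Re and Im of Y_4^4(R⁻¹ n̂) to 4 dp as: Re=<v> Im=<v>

Re=-0.0214 Im=0.1271

Need the full column D^4_{m',4} for m'=−4..4 at α=1.2188, β=2.3572, γ=1.0060.
cos(β/2)=0.382219, sin(β/2)=0.924072
d^4_{-4,4}: single k=8 term ⇒ +0.531674;  D = +0.350417+0.399857i
d^4_{-3,4}: single k=7 term ⇒ +0.622010;  D = +0.580455-0.223536i
d^4_{-2,4}: single k=6 term ⇒ +0.481324;  D = -0.007510-0.481266i
d^4_{-1,4}: single k=5 term ⇒ +0.281552;  D = -0.265772-0.092936i
d^4_{0,4}: single k=4 term ⇒ +0.130203;  D = -0.082717+0.100552i
d^4_{1,4}: single k=3 term ⇒ +0.048169;  D = +0.024368+0.041551i
d^4_{2,4}: single k=2 term ⇒ +0.014088;  D = +0.013865-0.002500i
d^4_{3,4}: single k=1 term ⇒ +0.003115;  D = +0.000538-0.003068i
d^4_{4,4}: single k=0 term ⇒ +0.000456;  D = -0.000394-0.000229i
Y_4^{m'}(θ=0.1024,φ=2.4264) and Σ D·Y over m':
  (+0.3504+0.3999i)·(-0.0000+0.0000i)  (+0.5805-0.2235i)·(+0.0007-0.0011i)  (-0.0075-0.4813i)·(+0.0029+0.0205i)  (-0.2658-0.0929i)·(-0.1426-0.1239i)  (-0.0827+0.1006i)·(+0.8025+0.0000i)  (+0.0244+0.0416i)·(+0.1426-0.1239i)  (+0.0139-0.0025i)·(+0.0029-0.0205i)  (+0.0005-0.0031i)·(-0.0007-0.0011i)  (-0.0004-0.0002i)·(-0.0000-0.0000i)
Y_4^4(R⁻¹ n̂) = -0.021380+0.127112i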